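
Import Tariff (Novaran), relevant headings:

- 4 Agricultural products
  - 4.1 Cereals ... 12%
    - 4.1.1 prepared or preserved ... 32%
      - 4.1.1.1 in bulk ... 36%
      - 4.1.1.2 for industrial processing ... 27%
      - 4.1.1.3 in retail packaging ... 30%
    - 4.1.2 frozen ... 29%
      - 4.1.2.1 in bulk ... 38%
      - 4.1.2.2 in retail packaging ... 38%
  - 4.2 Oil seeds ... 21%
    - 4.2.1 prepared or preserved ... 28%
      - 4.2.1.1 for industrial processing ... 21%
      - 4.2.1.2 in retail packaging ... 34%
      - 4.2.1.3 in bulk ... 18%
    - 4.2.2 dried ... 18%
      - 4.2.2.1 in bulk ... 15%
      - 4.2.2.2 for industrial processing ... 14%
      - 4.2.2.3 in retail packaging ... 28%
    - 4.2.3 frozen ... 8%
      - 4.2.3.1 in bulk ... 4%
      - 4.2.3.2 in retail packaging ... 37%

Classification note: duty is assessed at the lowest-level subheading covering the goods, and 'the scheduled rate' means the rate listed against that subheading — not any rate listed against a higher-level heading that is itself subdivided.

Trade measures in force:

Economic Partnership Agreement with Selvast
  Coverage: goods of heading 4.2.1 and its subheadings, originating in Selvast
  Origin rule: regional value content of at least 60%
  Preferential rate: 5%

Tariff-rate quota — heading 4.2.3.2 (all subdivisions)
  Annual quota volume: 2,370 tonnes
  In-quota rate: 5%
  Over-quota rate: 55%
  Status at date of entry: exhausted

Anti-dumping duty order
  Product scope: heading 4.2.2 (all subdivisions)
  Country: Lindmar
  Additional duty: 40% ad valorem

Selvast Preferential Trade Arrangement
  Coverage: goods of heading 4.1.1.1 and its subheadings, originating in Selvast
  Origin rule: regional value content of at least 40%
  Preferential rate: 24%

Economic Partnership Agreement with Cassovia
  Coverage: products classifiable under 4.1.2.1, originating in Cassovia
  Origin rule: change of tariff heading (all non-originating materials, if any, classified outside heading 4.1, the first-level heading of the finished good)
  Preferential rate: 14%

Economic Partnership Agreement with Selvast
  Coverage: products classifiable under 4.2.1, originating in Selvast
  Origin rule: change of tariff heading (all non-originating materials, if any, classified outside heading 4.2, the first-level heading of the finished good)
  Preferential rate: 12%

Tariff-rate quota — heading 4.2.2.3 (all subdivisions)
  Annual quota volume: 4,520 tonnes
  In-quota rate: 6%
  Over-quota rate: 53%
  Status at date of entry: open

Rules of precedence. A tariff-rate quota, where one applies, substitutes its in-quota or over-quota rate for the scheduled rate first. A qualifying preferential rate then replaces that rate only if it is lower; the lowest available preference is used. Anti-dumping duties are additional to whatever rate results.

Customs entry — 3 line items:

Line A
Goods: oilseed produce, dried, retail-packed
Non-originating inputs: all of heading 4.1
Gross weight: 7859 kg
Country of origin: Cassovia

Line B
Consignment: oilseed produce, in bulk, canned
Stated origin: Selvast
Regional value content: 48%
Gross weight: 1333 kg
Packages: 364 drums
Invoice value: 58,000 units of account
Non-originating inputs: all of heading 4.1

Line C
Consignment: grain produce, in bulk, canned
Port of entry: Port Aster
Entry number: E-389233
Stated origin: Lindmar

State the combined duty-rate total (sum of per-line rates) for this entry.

54%

Line A: oilseed → 4.2; dried → 4.2.2; retail-packed → 4.2.2.3. Scheduled 28%. quota on 4.2.2.3 open → in-quota 6%; Cassovia agreement on 4.1.2.1: 4.2.2.3 not covered. → 6%.
Line B: oilseed → 4.2; canned → 4.2.1; in bulk → 4.2.1.3. Scheduled 18%. Selvast agreement on 4.2.1: RVC < 60%; Selvast agreement on 4.1.1.1: 4.2.1.3 not covered; Selvast agreement on 4.2.1: CTH met → 12% available; preferential 12%. → 12%.
Line C: grain → 4.1; canned → 4.1.1; in bulk → 4.1.1.1. Scheduled 36%. No special measure applies. → 36%.
Sum: 6% + 12% + 36% = 54%.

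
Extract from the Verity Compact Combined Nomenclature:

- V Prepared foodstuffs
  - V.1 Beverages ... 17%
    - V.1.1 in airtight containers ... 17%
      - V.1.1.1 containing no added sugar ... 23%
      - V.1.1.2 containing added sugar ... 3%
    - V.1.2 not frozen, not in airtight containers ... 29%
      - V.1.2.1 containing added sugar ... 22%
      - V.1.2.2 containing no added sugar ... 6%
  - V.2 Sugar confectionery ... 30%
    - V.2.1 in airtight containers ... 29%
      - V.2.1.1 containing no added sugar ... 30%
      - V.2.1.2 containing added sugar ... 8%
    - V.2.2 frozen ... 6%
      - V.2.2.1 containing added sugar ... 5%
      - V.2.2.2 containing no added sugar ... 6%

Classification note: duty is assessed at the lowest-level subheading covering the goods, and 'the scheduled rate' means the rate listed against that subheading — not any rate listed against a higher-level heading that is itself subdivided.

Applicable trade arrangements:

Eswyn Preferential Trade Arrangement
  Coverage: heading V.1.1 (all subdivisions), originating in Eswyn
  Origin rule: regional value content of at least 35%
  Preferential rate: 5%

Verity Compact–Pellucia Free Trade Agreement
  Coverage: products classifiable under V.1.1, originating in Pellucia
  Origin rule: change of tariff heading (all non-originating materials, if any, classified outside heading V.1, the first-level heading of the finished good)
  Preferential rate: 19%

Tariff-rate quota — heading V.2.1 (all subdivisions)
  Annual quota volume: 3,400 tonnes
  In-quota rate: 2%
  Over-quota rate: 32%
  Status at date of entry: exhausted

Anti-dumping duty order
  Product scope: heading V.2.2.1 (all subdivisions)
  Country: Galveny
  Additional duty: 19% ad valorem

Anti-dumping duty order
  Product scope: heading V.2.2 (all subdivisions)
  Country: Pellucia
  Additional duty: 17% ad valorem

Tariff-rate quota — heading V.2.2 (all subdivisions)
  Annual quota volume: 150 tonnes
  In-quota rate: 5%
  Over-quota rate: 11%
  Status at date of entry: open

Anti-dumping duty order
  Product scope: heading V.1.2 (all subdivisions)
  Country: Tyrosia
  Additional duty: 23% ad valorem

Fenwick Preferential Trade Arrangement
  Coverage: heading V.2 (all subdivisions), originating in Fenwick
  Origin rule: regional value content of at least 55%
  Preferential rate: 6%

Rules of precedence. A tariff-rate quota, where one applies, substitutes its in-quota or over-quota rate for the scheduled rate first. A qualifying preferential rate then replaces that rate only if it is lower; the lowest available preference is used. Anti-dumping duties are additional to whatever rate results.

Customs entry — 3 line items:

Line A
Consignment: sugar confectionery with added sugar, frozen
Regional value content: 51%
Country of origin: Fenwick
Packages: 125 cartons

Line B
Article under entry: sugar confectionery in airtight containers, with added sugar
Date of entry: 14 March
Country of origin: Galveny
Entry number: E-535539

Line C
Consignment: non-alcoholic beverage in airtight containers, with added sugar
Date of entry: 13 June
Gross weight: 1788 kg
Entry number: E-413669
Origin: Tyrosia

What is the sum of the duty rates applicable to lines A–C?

Line A: sugar confectionery → V.2; frozen → V.2.2; with added sugar → V.2.2.1. Scheduled 5%. quota on V.2.2 open → in-quota 5%; Fenwick agreement on V.2: RVC < 55%. → 5%.
Line B: sugar confectionery → V.2; in airtight containers → V.2.1; with added sugar → V.2.1.2. Scheduled 8%. quota on V.2.1 exhausted → over-quota 32%. → 32%.
Line C: non-alcoholic beverage → V.1; in airtight containers → V.1.1; with added sugar → V.1.1.2. Scheduled 3%. No special measure applies. → 3%.
Sum: 5% + 32% + 3% = 40%.

40%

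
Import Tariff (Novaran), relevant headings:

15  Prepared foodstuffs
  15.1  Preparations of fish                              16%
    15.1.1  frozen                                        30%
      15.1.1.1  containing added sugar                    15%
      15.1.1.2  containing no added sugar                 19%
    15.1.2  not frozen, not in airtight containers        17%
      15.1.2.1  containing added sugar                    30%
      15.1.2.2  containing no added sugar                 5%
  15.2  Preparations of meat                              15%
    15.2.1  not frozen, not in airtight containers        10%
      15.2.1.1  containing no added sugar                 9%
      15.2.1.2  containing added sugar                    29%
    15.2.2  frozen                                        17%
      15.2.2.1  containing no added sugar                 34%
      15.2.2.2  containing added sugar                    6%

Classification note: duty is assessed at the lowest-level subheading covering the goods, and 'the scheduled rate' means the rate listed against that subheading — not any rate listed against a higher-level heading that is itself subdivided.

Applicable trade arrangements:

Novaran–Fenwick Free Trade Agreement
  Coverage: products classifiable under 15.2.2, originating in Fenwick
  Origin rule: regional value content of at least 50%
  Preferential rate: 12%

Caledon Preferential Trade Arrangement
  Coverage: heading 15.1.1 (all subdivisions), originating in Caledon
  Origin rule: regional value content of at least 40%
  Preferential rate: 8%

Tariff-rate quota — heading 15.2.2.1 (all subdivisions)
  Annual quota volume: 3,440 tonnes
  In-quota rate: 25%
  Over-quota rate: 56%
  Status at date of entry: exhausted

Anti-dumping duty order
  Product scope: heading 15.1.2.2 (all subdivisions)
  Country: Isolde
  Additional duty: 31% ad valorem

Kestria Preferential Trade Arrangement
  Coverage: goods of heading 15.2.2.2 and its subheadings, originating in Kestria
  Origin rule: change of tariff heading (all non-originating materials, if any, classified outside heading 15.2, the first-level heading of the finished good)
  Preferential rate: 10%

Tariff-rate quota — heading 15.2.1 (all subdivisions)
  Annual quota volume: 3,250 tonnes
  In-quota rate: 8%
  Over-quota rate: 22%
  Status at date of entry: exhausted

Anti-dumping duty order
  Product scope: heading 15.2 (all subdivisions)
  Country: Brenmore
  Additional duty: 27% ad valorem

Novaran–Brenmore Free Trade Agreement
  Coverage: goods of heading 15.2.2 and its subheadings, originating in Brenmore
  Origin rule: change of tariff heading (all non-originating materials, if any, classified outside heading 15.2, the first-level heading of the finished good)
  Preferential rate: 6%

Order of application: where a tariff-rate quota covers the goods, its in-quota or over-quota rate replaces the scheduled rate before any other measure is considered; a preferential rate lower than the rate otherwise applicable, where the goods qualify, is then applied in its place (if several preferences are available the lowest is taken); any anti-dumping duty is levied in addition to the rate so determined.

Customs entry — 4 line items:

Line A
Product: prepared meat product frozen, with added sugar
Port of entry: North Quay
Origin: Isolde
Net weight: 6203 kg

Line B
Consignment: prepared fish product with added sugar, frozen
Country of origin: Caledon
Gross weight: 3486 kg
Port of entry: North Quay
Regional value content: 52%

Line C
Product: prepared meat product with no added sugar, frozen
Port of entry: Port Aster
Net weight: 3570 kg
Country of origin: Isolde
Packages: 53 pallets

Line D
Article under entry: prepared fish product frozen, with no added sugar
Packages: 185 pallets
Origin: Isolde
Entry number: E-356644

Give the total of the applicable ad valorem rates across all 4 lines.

Line A: prepared meat product → 15.2; frozen → 15.2.2; with added sugar → 15.2.2.2. Scheduled 6%. No special measure applies. → 6%.
Line B: prepared fish product → 15.1; frozen → 15.1.1; with added sugar → 15.1.1.1. Scheduled 15%. Caledon agreement on 15.1.1: RVC ≥ 40% → 8% available; preferential 8%. → 8%.
Line C: prepared meat product → 15.2; frozen → 15.2.2; with no added sugar → 15.2.2.1. Scheduled 34%. quota on 15.2.2.1 exhausted → over-quota 56%. → 56%.
Line D: prepared fish product → 15.1; frozen → 15.1.1; with no added sugar → 15.1.1.2. Scheduled 19%. No special measure applies. → 19%.
Sum: 6% + 8% + 56% + 19% = 89%.

89%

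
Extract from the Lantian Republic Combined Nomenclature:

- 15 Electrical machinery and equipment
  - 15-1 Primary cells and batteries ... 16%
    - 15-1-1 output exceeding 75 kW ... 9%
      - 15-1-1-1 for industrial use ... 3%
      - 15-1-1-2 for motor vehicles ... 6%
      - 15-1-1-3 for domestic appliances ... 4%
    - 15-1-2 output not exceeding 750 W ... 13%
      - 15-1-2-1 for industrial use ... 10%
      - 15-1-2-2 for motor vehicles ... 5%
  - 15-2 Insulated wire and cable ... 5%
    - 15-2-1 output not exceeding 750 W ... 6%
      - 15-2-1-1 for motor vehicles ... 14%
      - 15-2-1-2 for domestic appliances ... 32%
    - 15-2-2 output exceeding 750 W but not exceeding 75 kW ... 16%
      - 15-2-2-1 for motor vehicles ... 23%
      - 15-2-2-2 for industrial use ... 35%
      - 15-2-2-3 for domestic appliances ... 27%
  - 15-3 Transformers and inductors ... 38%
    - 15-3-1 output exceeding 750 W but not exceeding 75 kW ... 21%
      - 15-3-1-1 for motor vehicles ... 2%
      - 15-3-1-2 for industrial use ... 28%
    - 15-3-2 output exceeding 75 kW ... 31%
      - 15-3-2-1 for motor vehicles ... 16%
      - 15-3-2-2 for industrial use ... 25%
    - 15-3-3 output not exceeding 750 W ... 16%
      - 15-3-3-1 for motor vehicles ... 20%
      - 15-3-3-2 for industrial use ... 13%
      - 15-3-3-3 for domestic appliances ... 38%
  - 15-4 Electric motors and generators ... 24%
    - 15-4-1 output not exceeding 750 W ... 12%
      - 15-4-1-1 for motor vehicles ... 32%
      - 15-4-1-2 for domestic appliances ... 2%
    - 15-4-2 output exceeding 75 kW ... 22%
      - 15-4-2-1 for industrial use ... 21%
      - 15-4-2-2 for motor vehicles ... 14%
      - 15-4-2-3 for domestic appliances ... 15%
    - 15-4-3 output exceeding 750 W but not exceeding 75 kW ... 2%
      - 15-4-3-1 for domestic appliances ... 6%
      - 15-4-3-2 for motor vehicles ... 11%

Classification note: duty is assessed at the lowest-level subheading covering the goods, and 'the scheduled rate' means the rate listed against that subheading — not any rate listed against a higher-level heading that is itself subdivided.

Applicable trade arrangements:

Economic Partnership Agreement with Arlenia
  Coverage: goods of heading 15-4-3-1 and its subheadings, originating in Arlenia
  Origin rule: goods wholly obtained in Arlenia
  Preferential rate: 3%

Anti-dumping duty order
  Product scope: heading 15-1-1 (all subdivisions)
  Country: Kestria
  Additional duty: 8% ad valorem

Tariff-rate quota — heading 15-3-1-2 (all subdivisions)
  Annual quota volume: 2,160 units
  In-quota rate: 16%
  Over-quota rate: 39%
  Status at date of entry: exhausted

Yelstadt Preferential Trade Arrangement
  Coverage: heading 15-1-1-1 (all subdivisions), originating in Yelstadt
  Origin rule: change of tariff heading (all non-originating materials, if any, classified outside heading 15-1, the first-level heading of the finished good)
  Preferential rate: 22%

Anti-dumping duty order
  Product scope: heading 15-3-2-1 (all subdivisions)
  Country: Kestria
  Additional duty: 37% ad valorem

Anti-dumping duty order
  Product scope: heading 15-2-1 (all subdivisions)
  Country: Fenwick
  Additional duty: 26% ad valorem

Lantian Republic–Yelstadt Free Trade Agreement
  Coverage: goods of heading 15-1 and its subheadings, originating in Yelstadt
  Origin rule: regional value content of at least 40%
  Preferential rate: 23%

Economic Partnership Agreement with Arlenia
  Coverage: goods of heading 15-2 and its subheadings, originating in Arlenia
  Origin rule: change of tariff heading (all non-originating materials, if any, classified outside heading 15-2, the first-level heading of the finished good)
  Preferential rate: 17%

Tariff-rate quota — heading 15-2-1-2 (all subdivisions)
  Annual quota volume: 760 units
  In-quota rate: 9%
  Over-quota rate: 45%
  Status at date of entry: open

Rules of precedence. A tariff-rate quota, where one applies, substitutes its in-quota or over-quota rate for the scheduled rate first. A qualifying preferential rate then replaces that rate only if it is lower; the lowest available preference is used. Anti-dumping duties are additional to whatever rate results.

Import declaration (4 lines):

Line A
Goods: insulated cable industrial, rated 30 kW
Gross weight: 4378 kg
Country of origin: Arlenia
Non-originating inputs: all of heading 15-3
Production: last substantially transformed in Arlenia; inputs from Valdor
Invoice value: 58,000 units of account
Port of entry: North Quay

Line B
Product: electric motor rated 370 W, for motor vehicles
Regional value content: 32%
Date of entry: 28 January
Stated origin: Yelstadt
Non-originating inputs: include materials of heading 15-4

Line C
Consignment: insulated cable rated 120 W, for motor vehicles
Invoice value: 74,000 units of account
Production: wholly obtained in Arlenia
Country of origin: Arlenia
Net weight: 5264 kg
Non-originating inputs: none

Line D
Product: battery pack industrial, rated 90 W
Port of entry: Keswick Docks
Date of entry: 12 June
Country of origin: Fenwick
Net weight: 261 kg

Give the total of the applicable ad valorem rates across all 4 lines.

Line A: insulated cable → 15-2; rated 30 kW → 15-2-2; industrial → 15-2-2-2. Scheduled 35%. Arlenia agreement on 15-4-3-1: 15-2-2-2 not covered; Arlenia agreement on 15-2: CTH met → 17% available; preferential 17%. → 17%.
Line B: electric motor → 15-4; rated 370 W → 15-4-1; for motor vehicles → 15-4-1-1. Scheduled 32%. Yelstadt agreement on 15-1-1-1: 15-4-1-1 not covered; Yelstadt agreement on 15-1: 15-4-1-1 not covered. → 32%.
Line C: insulated cable → 15-2; rated 120 W → 15-2-1; for motor vehicles → 15-2-1-1. Scheduled 14%. Arlenia agreement on 15-4-3-1: 15-2-1-1 not covered; Arlenia agreement on 15-2: CTH met → 17% available; preference 17% not lower than 14% → no reduction. → 14%.
Line D: battery pack → 15-1; rated 90 W → 15-1-2; industrial → 15-1-2-1. Scheduled 10%. No special measure applies. → 10%.
Sum: 17% + 32% + 14% + 10% = 73%.

73%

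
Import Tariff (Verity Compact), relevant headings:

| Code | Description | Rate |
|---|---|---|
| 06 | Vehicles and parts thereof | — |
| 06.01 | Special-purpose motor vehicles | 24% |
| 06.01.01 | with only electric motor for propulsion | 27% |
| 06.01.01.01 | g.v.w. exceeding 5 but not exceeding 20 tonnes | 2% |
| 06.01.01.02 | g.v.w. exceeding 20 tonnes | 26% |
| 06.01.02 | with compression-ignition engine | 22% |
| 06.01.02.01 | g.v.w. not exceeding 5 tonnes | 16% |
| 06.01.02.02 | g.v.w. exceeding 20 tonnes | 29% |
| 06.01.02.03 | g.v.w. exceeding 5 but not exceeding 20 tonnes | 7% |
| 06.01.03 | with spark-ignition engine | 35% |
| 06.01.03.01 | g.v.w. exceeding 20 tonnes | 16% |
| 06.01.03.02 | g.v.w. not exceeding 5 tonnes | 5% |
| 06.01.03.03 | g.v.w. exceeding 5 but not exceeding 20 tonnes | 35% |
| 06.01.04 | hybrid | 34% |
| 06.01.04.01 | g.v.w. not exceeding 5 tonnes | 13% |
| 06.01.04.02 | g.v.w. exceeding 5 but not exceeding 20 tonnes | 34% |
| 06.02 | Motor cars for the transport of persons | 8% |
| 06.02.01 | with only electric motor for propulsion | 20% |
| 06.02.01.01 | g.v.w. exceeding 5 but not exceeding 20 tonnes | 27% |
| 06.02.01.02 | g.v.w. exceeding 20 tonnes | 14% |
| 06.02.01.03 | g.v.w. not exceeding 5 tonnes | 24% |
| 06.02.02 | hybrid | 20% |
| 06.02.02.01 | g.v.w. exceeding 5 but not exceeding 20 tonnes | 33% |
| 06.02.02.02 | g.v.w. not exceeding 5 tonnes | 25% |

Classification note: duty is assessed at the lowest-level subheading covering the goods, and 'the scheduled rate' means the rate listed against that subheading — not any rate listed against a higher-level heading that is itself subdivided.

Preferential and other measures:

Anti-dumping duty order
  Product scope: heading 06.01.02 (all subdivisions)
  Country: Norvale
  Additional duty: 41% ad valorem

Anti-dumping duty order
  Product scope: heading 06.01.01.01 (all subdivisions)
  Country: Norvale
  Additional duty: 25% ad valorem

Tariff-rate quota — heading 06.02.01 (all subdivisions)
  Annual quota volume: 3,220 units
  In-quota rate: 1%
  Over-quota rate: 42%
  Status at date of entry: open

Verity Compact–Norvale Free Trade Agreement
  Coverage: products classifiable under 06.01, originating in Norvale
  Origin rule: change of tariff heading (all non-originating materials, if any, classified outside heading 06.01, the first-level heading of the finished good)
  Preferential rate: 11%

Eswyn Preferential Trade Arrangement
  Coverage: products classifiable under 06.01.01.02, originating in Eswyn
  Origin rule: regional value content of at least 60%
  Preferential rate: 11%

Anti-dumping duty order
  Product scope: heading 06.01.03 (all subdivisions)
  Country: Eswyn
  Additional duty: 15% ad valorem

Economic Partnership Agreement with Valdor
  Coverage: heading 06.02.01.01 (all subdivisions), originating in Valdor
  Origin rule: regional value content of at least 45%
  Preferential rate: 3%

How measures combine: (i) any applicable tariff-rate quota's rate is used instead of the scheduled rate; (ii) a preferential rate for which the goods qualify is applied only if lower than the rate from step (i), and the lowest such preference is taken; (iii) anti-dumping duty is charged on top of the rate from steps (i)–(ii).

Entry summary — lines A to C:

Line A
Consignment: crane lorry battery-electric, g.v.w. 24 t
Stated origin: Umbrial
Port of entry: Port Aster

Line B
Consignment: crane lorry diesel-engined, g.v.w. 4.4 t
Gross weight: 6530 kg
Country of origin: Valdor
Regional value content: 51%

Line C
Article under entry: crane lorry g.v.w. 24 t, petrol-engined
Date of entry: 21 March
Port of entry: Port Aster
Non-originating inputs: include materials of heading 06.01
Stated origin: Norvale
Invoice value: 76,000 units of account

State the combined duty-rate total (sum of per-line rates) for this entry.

Line A: crane lorry → 06.01; battery-electric → 06.01.01; g.v.w. 24 t → 06.01.01.02. Scheduled 26%. No special measure applies. → 26%.
Line B: crane lorry → 06.01; diesel-engined → 06.01.02; g.v.w. 4.4 t → 06.01.02.01. Scheduled 16%. Valdor agreement on 06.02.01.01: 06.01.02.01 not covered. → 16%.
Line C: crane lorry → 06.01; petrol-engined → 06.01.03; g.v.w. 24 t → 06.01.03.01. Scheduled 16%. Norvale agreement on 06.01: CTH not met. → 16%.
Sum: 26% + 16% + 16% = 58%.

58%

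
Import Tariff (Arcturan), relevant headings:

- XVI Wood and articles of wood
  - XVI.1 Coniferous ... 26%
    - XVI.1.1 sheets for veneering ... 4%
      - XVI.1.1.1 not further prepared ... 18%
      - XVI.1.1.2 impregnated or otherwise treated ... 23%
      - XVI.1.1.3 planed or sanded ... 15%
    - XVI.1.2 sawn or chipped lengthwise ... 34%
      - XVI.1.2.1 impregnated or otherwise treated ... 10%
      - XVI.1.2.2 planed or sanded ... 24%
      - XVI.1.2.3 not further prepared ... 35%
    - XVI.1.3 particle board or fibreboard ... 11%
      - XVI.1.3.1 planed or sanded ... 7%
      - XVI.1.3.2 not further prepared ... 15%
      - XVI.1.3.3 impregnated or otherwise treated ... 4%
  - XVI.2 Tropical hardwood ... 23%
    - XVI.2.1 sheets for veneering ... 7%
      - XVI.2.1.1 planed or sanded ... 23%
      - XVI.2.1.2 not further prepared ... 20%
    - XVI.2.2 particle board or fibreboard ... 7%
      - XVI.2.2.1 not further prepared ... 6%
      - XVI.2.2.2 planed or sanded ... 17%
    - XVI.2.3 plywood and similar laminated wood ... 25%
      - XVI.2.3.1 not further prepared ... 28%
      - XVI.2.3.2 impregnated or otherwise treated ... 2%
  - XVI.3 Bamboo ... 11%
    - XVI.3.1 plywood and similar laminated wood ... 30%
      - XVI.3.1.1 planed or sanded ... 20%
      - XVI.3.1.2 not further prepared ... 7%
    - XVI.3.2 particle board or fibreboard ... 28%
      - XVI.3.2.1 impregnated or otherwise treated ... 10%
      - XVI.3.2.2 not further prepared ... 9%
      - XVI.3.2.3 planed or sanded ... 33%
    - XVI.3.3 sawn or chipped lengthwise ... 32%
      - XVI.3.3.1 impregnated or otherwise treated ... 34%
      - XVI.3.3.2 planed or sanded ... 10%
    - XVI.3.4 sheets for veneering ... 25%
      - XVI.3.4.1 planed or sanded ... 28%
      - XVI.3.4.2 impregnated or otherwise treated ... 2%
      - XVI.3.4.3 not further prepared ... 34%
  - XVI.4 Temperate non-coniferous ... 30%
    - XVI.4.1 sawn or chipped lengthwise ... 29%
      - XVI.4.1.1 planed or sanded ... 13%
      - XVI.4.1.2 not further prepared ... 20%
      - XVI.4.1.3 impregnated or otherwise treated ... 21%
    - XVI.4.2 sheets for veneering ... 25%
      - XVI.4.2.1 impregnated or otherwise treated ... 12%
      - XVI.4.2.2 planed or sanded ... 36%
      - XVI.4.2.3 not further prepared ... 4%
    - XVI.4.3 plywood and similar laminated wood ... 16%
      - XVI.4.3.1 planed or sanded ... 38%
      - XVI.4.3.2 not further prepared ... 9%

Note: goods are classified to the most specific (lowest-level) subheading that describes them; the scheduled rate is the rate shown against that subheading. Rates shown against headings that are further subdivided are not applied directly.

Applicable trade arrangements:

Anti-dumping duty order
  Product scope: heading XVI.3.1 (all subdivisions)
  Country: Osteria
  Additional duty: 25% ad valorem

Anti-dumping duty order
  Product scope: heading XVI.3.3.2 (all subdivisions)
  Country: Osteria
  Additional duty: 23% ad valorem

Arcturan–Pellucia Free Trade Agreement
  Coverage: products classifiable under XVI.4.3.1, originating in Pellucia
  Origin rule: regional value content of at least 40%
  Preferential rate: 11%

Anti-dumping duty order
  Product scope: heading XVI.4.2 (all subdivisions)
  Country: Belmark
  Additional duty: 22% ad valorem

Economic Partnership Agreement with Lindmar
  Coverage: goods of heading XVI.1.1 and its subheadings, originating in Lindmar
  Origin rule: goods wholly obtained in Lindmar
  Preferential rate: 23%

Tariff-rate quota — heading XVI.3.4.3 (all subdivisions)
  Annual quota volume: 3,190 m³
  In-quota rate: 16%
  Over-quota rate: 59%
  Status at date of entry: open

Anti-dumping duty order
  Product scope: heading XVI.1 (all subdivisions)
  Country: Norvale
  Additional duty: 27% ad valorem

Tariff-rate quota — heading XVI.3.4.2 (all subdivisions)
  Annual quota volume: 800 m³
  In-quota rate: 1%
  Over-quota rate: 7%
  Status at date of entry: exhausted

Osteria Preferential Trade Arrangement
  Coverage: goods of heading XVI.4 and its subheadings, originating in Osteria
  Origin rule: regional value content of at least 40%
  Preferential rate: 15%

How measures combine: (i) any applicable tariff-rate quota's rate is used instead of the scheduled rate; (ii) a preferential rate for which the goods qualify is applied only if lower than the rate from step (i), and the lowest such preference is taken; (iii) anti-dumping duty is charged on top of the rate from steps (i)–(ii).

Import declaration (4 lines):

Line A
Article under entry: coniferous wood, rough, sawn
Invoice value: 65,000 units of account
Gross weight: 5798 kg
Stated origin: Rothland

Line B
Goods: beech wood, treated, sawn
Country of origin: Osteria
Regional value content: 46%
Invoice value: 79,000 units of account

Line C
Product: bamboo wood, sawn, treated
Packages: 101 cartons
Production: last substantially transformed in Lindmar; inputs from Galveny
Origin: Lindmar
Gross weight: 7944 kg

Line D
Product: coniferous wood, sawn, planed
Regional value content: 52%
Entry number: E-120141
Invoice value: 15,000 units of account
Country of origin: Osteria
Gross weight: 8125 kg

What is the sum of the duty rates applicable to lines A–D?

108%

Line A: coniferous → XVI.1; sawn → XVI.1.2; rough → XVI.1.2.3. Scheduled 35%. No special measure applies. → 35%.
Line B: beech → XVI.4; sawn → XVI.4.1; treated → XVI.4.1.3. Scheduled 21%. Osteria agreement on XVI.4: RVC ≥ 40% → 15% available; preferential 15%. → 15%.
Line C: bamboo → XVI.3; sawn → XVI.3.3; treated → XVI.3.3.1. Scheduled 34%. Lindmar agreement on XVI.1.1: XVI.3.3.1 not covered. → 34%.
Line D: coniferous → XVI.1; sawn → XVI.1.2; planed → XVI.1.2.2. Scheduled 24%. Osteria agreement on XVI.4: XVI.1.2.2 not covered. → 24%.
Sum: 35% + 15% + 34% + 24% = 108%.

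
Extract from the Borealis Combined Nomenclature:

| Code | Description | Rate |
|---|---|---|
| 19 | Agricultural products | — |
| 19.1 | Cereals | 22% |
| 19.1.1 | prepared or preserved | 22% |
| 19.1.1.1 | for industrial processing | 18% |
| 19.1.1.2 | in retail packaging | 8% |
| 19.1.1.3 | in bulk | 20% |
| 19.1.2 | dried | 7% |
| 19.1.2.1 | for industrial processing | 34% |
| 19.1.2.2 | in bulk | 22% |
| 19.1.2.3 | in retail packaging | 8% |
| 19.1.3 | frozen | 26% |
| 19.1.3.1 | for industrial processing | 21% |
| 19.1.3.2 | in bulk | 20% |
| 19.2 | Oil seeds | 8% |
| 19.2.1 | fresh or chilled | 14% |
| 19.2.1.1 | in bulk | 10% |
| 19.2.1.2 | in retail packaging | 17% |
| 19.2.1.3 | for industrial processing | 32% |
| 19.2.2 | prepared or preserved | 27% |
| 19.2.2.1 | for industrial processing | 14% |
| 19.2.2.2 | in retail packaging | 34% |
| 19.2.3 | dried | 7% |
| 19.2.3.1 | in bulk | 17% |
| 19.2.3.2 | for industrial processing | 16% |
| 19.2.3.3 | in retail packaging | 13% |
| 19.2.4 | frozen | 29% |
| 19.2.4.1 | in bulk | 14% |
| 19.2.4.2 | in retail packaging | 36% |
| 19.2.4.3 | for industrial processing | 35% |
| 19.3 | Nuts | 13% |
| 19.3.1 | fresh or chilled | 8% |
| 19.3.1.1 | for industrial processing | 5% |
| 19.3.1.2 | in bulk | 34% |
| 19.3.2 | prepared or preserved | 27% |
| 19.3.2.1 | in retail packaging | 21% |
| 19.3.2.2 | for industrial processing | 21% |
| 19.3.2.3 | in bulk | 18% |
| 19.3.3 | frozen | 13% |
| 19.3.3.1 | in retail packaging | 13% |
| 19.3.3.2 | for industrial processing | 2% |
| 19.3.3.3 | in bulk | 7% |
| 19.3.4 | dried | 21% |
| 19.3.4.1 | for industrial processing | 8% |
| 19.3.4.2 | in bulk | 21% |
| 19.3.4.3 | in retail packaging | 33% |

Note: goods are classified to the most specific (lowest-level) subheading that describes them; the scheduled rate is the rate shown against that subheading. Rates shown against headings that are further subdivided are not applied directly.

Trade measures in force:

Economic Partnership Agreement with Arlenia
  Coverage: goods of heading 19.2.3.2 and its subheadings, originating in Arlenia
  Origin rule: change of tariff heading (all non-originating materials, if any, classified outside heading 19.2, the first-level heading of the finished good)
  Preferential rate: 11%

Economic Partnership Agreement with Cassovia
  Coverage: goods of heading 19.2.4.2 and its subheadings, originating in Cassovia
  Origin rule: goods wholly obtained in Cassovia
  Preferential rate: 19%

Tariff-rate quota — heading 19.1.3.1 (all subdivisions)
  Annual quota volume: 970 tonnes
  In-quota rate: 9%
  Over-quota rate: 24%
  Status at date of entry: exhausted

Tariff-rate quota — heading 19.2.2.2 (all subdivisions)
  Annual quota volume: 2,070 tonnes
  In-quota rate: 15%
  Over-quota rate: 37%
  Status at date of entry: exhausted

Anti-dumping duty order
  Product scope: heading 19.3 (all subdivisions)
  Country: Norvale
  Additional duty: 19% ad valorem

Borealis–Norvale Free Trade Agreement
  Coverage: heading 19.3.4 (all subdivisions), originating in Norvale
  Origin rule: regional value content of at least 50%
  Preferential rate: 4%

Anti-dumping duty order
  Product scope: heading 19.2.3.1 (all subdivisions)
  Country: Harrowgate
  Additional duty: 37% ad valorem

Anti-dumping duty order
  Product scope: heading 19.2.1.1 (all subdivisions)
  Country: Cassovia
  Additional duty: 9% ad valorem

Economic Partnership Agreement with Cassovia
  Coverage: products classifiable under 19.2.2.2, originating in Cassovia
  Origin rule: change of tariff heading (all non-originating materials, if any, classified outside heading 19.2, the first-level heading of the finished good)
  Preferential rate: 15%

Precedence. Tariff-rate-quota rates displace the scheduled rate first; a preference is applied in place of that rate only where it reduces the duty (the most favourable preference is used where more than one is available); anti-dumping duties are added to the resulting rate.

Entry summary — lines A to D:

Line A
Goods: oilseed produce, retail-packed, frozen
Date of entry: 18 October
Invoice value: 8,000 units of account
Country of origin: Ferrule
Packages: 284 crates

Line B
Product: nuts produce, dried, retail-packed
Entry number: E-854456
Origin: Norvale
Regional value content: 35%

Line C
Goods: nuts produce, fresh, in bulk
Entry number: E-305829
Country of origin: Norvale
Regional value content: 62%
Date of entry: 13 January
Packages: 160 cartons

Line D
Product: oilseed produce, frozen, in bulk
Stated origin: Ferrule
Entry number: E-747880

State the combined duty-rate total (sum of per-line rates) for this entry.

Line A: oilseed → 19.2; frozen → 19.2.4; retail-packed → 19.2.4.2. Scheduled 36%. No special measure applies. → 36%.
Line B: nuts → 19.3; dried → 19.3.4; retail-packed → 19.3.4.3. Scheduled 33%. Norvale agreement on 19.3.4: RVC < 50%; anti-dumping (Norvale, 19.3): +19%; total 33% + 19% = 52%. → 52%.
Line C: nuts → 19.3; fresh → 19.3.1; in bulk → 19.3.1.2. Scheduled 34%. Norvale agreement on 19.3.4: 19.3.1.2 not covered; anti-dumping (Norvale, 19.3): +19%; total 34% + 19% = 53%. → 53%.
Line D: oilseed → 19.2; frozen → 19.2.4; in bulk → 19.2.4.1. Scheduled 14%. No special measure applies. → 14%.
Sum: 36% + 52% + 53% + 14% = 155%.

155%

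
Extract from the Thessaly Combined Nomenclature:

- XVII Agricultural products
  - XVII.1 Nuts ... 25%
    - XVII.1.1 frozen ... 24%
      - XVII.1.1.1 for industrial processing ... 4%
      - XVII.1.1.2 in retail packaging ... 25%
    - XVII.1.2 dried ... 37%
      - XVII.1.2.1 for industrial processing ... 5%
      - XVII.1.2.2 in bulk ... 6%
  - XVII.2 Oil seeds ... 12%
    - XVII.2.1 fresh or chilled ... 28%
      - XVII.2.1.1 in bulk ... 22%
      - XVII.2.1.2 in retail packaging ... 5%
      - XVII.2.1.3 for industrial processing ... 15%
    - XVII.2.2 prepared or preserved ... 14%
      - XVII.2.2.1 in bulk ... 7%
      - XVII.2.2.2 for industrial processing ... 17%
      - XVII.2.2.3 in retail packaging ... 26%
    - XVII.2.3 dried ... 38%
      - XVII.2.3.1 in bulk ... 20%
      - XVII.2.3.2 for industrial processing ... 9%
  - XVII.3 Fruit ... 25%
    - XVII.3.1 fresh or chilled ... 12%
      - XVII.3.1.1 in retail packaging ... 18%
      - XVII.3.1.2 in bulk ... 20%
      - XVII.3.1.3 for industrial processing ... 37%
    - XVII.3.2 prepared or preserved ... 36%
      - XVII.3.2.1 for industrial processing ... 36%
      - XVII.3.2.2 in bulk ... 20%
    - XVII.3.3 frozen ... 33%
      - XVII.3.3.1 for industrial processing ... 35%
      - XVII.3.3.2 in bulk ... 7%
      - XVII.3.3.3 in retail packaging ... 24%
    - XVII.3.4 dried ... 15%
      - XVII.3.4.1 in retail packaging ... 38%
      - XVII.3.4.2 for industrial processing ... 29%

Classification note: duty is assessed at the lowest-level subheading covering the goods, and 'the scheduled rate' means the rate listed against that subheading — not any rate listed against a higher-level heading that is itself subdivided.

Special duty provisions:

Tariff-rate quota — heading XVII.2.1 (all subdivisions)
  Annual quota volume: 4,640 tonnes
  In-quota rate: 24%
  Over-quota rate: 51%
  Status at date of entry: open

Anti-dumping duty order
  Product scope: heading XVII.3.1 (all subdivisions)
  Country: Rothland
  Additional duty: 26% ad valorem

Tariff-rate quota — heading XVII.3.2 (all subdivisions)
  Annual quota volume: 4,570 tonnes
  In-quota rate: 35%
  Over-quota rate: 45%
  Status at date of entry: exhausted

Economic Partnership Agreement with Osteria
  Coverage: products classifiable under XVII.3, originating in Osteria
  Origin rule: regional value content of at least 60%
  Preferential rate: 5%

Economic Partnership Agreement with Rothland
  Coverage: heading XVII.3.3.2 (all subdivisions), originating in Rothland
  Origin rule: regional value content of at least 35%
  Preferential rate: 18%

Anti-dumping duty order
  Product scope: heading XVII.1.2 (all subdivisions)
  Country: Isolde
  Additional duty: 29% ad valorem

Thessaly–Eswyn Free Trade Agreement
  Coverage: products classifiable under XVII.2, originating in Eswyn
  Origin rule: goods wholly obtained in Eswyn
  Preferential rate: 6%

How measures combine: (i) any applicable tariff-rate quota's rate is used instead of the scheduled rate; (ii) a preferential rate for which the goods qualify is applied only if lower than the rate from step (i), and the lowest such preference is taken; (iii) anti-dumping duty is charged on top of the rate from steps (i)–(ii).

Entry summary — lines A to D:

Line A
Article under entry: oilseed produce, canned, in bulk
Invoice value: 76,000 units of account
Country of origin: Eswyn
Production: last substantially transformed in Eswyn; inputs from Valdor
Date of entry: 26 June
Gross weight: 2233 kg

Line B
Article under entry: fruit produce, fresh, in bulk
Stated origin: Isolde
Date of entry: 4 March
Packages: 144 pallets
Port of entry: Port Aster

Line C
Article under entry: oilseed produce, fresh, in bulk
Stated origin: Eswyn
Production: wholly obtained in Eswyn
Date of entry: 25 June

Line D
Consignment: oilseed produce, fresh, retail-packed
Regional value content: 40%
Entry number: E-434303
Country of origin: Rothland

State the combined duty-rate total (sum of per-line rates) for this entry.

Line A: oilseed → XVII.2; canned → XVII.2.2; in bulk → XVII.2.2.1. Scheduled 7%. Eswyn agreement on XVII.2: not wholly obtained. → 7%.
Line B: fruit → XVII.3; fresh → XVII.3.1; in bulk → XVII.3.1.2. Scheduled 20%. No special measure applies. → 20%.
Line C: oilseed → XVII.2; fresh → XVII.2.1; in bulk → XVII.2.1.1. Scheduled 22%. quota on XVII.2.1 open → in-quota 24%; Eswyn agreement on XVII.2: wholly obtained → 6% available; preferential 6%. → 6%.
Line D: oilseed → XVII.2; fresh → XVII.2.1; retail-packed → XVII.2.1.2. Scheduled 5%. quota on XVII.2.1 open → in-quota 24%; Rothland agreement on XVII.3.3.2: XVII.2.1.2 not covered. → 24%.
Sum: 7% + 20% + 6% + 24% = 57%.

57%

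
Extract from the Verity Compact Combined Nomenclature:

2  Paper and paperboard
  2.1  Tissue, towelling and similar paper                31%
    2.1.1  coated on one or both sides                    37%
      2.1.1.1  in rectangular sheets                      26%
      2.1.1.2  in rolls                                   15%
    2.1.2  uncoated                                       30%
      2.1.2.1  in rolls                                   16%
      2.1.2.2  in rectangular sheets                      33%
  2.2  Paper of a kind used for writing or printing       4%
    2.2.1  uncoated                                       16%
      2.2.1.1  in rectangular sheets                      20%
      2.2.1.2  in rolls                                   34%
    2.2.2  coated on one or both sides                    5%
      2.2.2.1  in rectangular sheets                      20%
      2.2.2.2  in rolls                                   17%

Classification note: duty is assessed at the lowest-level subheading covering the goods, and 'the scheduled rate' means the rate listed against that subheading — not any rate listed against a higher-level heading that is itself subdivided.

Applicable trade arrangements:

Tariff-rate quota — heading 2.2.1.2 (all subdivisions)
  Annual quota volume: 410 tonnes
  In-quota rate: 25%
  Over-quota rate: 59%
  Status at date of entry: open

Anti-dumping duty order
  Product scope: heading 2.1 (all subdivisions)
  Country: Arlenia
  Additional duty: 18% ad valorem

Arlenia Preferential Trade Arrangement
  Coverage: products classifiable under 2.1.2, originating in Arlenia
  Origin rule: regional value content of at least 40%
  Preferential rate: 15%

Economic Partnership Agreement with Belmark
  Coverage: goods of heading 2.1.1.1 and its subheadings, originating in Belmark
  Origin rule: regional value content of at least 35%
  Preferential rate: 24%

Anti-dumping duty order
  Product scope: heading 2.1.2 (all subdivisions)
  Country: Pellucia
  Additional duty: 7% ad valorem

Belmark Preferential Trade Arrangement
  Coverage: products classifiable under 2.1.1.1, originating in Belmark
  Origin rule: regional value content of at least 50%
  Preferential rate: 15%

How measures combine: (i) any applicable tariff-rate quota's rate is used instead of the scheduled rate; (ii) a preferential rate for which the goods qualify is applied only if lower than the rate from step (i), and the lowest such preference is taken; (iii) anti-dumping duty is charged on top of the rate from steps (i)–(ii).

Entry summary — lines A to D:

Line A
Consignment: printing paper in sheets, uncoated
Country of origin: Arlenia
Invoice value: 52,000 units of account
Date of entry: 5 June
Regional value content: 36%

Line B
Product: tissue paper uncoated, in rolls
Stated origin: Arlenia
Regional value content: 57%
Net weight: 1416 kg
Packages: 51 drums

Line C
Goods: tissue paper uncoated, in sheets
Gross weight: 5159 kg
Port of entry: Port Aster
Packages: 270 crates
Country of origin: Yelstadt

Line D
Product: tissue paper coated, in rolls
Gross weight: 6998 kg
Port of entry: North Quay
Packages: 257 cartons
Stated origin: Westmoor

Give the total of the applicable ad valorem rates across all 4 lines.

101%

Line A: printing paper → 2.2; uncoated → 2.2.1; in sheets → 2.2.1.1. Scheduled 20%. Arlenia agreement on 2.1.2: 2.2.1.1 not covered. → 20%.
Line B: tissue paper → 2.1; uncoated → 2.1.2; in rolls → 2.1.2.1. Scheduled 16%. Arlenia agreement on 2.1.2: RVC ≥ 40% → 15% available; preferential 15%; anti-dumping (Arlenia, 2.1): +18%; total 15% + 18% = 33%. → 33%.
Line C: tissue paper → 2.1; uncoated → 2.1.2; in sheets → 2.1.2.2. Scheduled 33%. No special measure applies. → 33%.
Line D: tissue paper → 2.1; coated → 2.1.1; in rolls → 2.1.1.2. Scheduled 15%. No special measure applies. → 15%.
Sum: 20% + 33% + 33% + 15% = 101%.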